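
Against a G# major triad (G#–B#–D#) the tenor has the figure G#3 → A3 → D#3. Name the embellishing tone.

The harmony at that moment is G# major triad (G#, B#, D#); A3 is not a chord tone.
It is approached by step up from G#3 and left by leap down to D#3.
Step in, leap out — an escape tone.

A3 is an escape tone.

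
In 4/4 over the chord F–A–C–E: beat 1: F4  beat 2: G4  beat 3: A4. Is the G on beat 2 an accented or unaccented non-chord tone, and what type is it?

Unaccented passing tone.

The harmony at that moment is F major seventh chord (F, A, C, E); G4 is not a chord tone.
It is approached by step up from F4 and left by step up to A4.
Step in, step out in the same direction — a passing tone.
It falls on a weak beat, so it is unaccented.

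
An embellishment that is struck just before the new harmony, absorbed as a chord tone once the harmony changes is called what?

Anticipation.

Approach: ahead of the chord change (typically by step), so it is dissonant against the current harmony. Departure: none — the same pitch is restated or held and is a chord tone of the new harmony.
Dissonant first, consonant once the harmony catches up: the note simply arrives early — an anticipation. (The reverse timing, consonant first and dissonant after the change, would be a suspension or retardation.)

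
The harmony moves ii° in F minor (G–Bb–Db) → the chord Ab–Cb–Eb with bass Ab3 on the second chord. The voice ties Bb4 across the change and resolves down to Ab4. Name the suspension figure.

9–8 suspension.

At the second chord the bass is Ab3. The suspended Bb4 lies a ninth above the bass; after resolving down by step to Ab4, the interval above the bass becomes an octave.
Suspension figures are named by those two intervals: 9–8.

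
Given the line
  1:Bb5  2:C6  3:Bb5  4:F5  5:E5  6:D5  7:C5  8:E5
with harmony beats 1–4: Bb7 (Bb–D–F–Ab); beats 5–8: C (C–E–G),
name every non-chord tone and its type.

The harmony at that moment is Bb dominant seventh chord (Bb, D, F, Ab); C6 is not a chord tone.
It is approached by step up from Bb5 and left by step down to Bb5.
Step away and step back to the same note — a neighbor tone (upper neighbor).
The harmony at that moment is C major triad (C, E, G); D5 is not a chord tone.
It is approached by step down from E5 and left by step down to C5.
Step in, step out in the same direction — a passing tone.

C6 (beat 2) — neighbor tone; D5 (beat 6) — passing tone.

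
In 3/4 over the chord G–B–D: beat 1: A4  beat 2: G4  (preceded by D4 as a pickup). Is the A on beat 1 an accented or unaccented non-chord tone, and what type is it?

Accented appoggiatura.

The harmony at that moment is G major triad (G, B, D); A4 is not a chord tone.
It is approached by leap up from D4 and left by step down to G4.
Leap in, step out — an appoggiatura.
It falls on the downbeat, so it is accented.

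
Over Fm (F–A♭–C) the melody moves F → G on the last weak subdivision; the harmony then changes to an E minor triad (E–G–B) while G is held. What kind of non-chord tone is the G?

The harmony at that moment is F minor triad (F, A♭, C); G is not a chord tone.
It is approached by step up from F and then sustained as the same pitch into the next harmony.
Arriving early and becoming a chord tone when the harmony changes — an anticipation.

G is an anticipation.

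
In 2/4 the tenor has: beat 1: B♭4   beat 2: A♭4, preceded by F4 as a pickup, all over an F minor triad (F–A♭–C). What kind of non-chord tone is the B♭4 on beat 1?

The harmony at that moment is F minor triad (F, A♭, C); B♭4 is not a chord tone.
It is approached by leap up from F4 and left by step down to A♭4.
Leap in, step out, metrically accented — an appoggiatura.

Appoggiatura.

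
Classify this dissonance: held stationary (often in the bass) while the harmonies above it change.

Approach: none. Departure: none — a single pitch is sustained while the chords change around it, passing through harmonies that do not contain it.
No melodic motion at all; the dissonance is created entirely by the moving harmonies against the stationary note — a pedal tone (pedal point).

Pedal tone.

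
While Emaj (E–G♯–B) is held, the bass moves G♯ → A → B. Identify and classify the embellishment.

The harmony at that moment is E major triad (E, G♯, B); A is not a chord tone.
It is approached by step up from G♯ and left by step up to B.
Step in, step out in the same direction — a passing tone.

A is a passing tone.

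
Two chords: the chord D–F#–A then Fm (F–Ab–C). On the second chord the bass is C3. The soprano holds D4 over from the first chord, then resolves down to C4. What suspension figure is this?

At the second chord the bass is C3. The suspended D4 lies a ninth above the bass; after resolving down by step to C4, the interval above the bass becomes an octave.
Suspension figures are named by those two intervals: 9–8.

9–8 suspension.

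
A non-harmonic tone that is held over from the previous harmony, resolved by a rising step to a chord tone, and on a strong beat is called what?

Approach: by preparation — the pitch is first a chord tone, then held (tied or repeated) while the harmony changes under it. Departure: up by step. Metric position: strong.
A prepared dissonance that resolves upward by step — a retardation. (The same figure resolving downward would be a suspension.)

Retardation.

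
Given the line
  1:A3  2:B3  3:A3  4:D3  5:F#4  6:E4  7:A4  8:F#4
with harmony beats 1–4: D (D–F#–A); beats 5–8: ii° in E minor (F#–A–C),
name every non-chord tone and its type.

The harmony at that moment is D major triad (D, F#, A); B3 is not a chord tone.
It is approached by step up from A3 and left by step down to A3.
Step away and step back to the same note — a neighbor tone (upper neighbor).
The harmony at that moment is F# diminished triad (F#, A, C); E4 is not a chord tone.
It is approached by step down from F#4 and left by leap up to A4.
Step in, leap out — an escape tone.

B3 (beat 2) — neighbor tone; E4 (beat 6) — escape tone.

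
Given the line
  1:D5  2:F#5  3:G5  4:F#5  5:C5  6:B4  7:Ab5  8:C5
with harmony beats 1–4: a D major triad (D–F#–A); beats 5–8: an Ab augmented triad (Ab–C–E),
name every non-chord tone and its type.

G5 (beat 3) — neighbor tone; B4 (beat 6) — escape tone.

The harmony at that moment is D major triad (D, F#, A); G5 is not a chord tone.
It is approached by step up from F#5 and left by step down to F#5.
Step away and step back to the same note — a neighbor tone (upper neighbor).
The harmony at that moment is Ab augmented triad (Ab, C, E); B4 is not a chord tone.
It is approached by step down from C5 and left by leap up to Ab5.
Step in, leap out — an escape tone.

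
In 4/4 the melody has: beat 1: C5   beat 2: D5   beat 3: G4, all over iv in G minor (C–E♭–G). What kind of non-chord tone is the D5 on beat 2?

Escape tone.

The harmony at that moment is C minor triad (C, E♭, G); D5 is not a chord tone.
It is approached by step up from C5 and left by leap down to G4.
Step in, leap out, on a weak beat — an escape tone.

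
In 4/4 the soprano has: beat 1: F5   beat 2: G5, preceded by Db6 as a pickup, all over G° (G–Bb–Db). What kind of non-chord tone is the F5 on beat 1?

The harmony at that moment is G diminished triad (G, Bb, Db); F5 is not a chord tone.
It is approached by leap down from Db6 and left by step up to G5.
Leap in, step out, metrically accented — an appoggiatura.

Appoggiatura.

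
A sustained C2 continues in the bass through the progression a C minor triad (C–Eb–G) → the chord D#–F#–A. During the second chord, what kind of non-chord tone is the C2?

The harmony at that moment is D# diminished triad (D#, F#, A); C2 is not a chord tone.
It is held over (the same pitch as the preceding C2) and then sustained as the same pitch into the next harmony.
Sustained through a change of harmony — a pedal tone.

Pedal tone (pedal point).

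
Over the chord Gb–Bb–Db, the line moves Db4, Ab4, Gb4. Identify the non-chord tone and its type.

The harmony at that moment is Gb major triad (Gb, Bb, Db); Ab4 is not a chord tone.
It is approached by leap up from Db4 and left by step down to Gb4.
Leap in, step out — an appoggiatura.

Ab4 is an appoggiatura.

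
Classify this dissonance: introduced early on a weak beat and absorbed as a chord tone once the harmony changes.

Anticipation.

Approach: ahead of the chord change (typically by step), so it is dissonant against the current harmony. Departure: none — the same pitch is restated or held and is a chord tone of the new harmony.
Dissonant first, consonant once the harmony catches up: the note simply arrives early — an anticipation. (The reverse timing, consonant first and dissonant after the change, would be a suspension or retardation.)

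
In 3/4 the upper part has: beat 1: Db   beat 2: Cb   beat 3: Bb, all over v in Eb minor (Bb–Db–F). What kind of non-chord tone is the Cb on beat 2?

Passing tone.

The harmony at that moment is Bb minor triad (Bb, Db, F); Cb is not a chord tone.
It is approached by step down from Db and left by step down to Bb.
Step in, step out in the same direction — a passing tone.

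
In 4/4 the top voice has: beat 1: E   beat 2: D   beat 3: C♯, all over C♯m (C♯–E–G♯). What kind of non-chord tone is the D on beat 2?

Passing tone.

The harmony at that moment is C♯ minor triad (C♯, E, G♯); D is not a chord tone.
It is approached by step down from E and left by step down to C♯.
Step in, step out in the same direction — a passing tone.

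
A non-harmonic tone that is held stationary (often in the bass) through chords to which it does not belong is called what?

Pedal tone.

Approach: none. Departure: none — a single pitch is sustained while the chords change around it, passing through harmonies that do not contain it.
No melodic motion at all; the dissonance is created entirely by the moving harmonies against the stationary note — a pedal tone (pedal point).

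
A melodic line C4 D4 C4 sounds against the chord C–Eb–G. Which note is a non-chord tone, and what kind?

The harmony at that moment is C minor triad (C, Eb, G); D4 is not a chord tone.
It is approached by step up from C4 and left by step down to C4.
Step away and step back to the same note — a neighbor tone (upper neighbor).

D4 is a neighbor tone.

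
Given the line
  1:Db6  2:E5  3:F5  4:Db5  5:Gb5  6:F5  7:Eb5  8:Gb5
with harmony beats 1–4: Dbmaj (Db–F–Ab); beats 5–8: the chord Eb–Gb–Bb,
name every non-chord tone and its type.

E5 (beat 2) — appoggiatura; F5 (beat 6) — passing tone.

The harmony at that moment is Db major triad (Db, F, Ab); E5 is not a chord tone.
It is approached by leap down from Db6 and left by step up to F5.
Leap in, step out — an appoggiatura.
The harmony at that moment is Eb minor triad (Eb, Gb, Bb); F5 is not a chord tone.
It is approached by step down from Gb5 and left by step down to Eb5.
Step in, step out in the same direction — a passing tone.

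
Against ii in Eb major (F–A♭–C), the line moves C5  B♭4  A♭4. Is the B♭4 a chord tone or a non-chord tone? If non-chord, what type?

Non-chord tone — a passing tone.

The harmony at that moment is F minor triad (F, A♭, C); B♭4 is not a chord tone.
It is approached by step down from C5 and left by step down to A♭4.
Step in, step out in the same direction — a passing tone.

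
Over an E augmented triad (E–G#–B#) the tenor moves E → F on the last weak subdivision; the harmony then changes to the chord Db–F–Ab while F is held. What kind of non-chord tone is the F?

The harmony at that moment is E augmented triad (E, G#, B#); F is not a chord tone.
It is approached by step up from E and then sustained as the same pitch into the next harmony.
Arriving early and becoming a chord tone when the harmony changes — an anticipation.

F is an anticipation.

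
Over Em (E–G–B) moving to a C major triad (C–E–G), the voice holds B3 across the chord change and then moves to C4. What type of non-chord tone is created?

The harmony at that moment is C major triad (C, E, G); B3 is not a chord tone.
It is held over (the same pitch as the preceding B3) and left by step up to C4.
Held over from the previous chord and resolving up by step — a retardation.

B3 is a retardation.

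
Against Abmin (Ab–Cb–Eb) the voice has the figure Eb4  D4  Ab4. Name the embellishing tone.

D4 is an escape tone.

The harmony at that moment is Ab minor triad (Ab, Cb, Eb); D4 is not a chord tone.
It is approached by step down from Eb4 and left by leap up to Ab4.
Step in, leap out — an escape tone.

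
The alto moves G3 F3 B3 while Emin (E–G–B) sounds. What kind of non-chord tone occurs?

F3 is an escape tone.

The harmony at that moment is E minor triad (E, G, B); F3 is not a chord tone.
It is approached by step down from G3 and left by leap up to B3.
Step in, leap out — an escape tone.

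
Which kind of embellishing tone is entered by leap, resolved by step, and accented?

Appoggiatura.

Approach: by leap. Departure: by step. Metric position: strong.
Leap in, step out, in a metrically strong position — an appoggiatura. (It is the mirror image of the escape tone, which steps in and leaps out from a weak position.)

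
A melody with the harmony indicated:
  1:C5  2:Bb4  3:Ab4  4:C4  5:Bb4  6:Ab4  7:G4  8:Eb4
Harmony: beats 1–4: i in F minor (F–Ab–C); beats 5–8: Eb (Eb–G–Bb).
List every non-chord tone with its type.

Bb4 (beat 2) — passing tone; Ab4 (beat 6) — passing tone.

The harmony at that moment is F minor triad (F, Ab, C); Bb4 is not a chord tone.
It is approached by step down from C5 and left by step down to Ab4.
Step in, step out in the same direction — a passing tone.
The harmony at that moment is Eb major triad (Eb, G, Bb); Ab4 is not a chord tone.
It is approached by step down from Bb4 and left by step down to G4.
Step in, step out in the same direction — a passing tone.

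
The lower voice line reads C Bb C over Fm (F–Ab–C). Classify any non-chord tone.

The harmony at that moment is F minor triad (F, Ab, C); Bb is not a chord tone.
It is approached by step down from C and left by step up to C.
Step away and step back to the same note — a neighbor tone (lower neighbor).

Bb is a neighbor tone.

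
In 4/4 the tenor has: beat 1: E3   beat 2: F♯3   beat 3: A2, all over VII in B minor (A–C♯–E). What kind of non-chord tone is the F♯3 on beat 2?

Escape tone.

The harmony at that moment is A major triad (A, C♯, E); F♯3 is not a chord tone.
It is approached by step up from E3 and left by leap down to A2.
Step in, leap out, on a weak beat — an escape tone.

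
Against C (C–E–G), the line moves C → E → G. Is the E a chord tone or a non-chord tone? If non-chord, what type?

C major triad contains C, E, G; E is the third, so it is a chord tone.

Chord tone (the third of C major triad).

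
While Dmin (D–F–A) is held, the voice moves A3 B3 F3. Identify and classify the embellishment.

B3 is an escape tone.

The harmony at that moment is D minor triad (D, F, A); B3 is not a chord tone.
It is approached by step up from A3 and left by leap down to F3.
Step in, leap out — an escape tone.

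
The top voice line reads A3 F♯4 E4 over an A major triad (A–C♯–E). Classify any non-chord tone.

F♯4 is an appoggiatura.

The harmony at that moment is A major triad (A, C♯, E); F♯4 is not a chord tone.
It is approached by leap up from A3 and left by step down to E4.
Leap in, step out — an appoggiatura.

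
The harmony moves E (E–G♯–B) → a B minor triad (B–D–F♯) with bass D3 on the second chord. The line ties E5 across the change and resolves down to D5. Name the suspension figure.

At the second chord the bass is D3. The suspended E5 lies a ninth above the bass; after resolving down by step to D5, the interval above the bass becomes an octave.
Suspension figures are named by those two intervals: 9–8.

9–8 suspension.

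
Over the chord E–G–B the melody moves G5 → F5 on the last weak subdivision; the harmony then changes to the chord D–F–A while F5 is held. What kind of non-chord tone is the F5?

F5 is an anticipation.

The harmony at that moment is E minor triad (E, G, B); F5 is not a chord tone.
It is approached by step down from G5 and then sustained as the same pitch into the next harmony.
Arriving early and becoming a chord tone when the harmony changes — an anticipation.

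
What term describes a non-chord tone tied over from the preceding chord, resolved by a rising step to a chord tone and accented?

Retardation.

Approach: by preparation — the pitch is first a chord tone, then held (tied or repeated) while the harmony changes under it. Departure: up by step. Metric position: strong.
A prepared dissonance that resolves upward by step — a retardation. (The same figure resolving downward would be a suspension.)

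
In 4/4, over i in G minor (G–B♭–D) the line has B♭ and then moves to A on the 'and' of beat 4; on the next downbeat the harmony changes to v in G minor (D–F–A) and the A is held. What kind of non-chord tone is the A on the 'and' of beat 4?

The harmony at that moment is G minor triad (G, B♭, D); A is not a chord tone.
It is approached by step down from B♭ and then sustained as the same pitch into the next harmony.
Arriving early and becoming a chord tone when the harmony changes — an anticipation.

Anticipation.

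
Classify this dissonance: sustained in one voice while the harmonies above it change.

Pedal tone.

Approach: none. Departure: none — a single pitch is sustained while the chords change around it, passing through harmonies that do not contain it.
No melodic motion at all; the dissonance is created entirely by the moving harmonies against the stationary note — a pedal tone (pedal point).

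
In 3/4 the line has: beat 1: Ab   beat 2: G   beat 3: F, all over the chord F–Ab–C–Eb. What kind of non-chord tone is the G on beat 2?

The harmony at that moment is F minor seventh chord (F, Ab, C, Eb); G is not a chord tone.
It is approached by step down from Ab and left by step down to F.
Step in, step out in the same direction — a passing tone.

Passing tone.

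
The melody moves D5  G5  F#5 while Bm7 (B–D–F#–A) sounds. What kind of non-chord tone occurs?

G5 is an appoggiatura.

The harmony at that moment is B minor seventh chord (B, D, F#, A); G5 is not a chord tone.
It is approached by leap up from D5 and left by step down to F#5.
Leap in, step out — an appoggiatura.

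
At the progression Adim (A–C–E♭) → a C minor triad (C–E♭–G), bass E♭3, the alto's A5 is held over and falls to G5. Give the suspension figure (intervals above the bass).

At the second chord the bass is E♭3. The suspended A5 lies a fourth above the bass; after resolving down by step to G5, the interval above the bass becomes a third.
Suspension figures are named by those two intervals: 4–3.

4–3 suspension.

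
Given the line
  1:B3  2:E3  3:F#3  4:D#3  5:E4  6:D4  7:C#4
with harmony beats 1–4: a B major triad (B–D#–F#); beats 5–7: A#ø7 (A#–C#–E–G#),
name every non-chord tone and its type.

E3 (beat 2) — appoggiatura; D4 (beat 6) — passing tone.

The harmony at that moment is B major triad (B, D#, F#); E3 is not a chord tone.
It is approached by leap down from B3 and left by step up to F#3.
Leap in, step out — an appoggiatura.
The harmony at that moment is A# half-diminished seventh chord (A#, C#, E, G#); D4 is not a chord tone.
It is approached by step down from E4 and left by step down to C#4.
Step in, step out in the same direction — a passing tone.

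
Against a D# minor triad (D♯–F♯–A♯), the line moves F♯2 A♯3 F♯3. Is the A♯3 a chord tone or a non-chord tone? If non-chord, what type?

D# minor triad contains D♯, F♯, A♯; A♯ is the fifth, so it is a chord tone.

Chord tone (the fifth of D# minor triad).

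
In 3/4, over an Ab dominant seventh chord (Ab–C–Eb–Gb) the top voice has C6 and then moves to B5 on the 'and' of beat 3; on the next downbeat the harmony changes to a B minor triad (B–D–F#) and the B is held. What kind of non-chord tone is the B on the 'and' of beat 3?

The harmony at that moment is Ab dominant seventh chord (Ab, C, Eb, Gb); B5 is not a chord tone.
It is approached by step down from C6 and then sustained as the same pitch into the next harmony.
Arriving early and becoming a chord tone when the harmony changes — an anticipation.

Anticipation.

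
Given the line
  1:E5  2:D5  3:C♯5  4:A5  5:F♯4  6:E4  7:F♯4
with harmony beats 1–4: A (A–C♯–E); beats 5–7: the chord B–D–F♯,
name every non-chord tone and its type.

D5 (beat 2) — passing tone; E4 (beat 6) — neighbor tone.

The harmony at that moment is A major triad (A, C♯, E); D5 is not a chord tone.
It is approached by step down from E5 and left by step down to C♯5.
Step in, step out in the same direction — a passing tone.
The harmony at that moment is B minor triad (B, D, F♯); E4 is not a chord tone.
It is approached by step down from F♯4 and left by step up to F♯4.
Step away and step back to the same note — a neighbor tone (lower neighbor).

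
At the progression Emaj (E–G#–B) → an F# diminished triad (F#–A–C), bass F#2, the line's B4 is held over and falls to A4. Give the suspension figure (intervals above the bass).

At the second chord the bass is F#2. The suspended B4 lies a fourth above the bass; after resolving down by step to A4, the interval above the bass becomes a third.
Suspension figures are named by those two intervals: 4–3.

4–3 suspension.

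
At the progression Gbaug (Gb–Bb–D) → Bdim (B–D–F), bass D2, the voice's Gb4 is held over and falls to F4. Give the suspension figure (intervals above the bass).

4–3 suspension.

At the second chord the bass is D2. The suspended Gb4 lies a fourth above the bass; after resolving down by step to F4, the interval above the bass becomes a third.
Suspension figures are named by those two intervals: 4–3.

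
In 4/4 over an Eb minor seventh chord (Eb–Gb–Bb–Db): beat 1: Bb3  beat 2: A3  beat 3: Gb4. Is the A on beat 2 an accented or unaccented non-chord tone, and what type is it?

The harmony at that moment is Eb minor seventh chord (Eb, Gb, Bb, Db); A3 is not a chord tone.
It is approached by step down from Bb3 and left by leap up to Gb4.
Step in, leap out — an escape tone.
It falls on a weak beat, so it is unaccented.

Unaccented escape tone.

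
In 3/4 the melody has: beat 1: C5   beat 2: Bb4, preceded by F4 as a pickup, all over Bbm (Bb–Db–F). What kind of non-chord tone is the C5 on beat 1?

The harmony at that moment is Bb minor triad (Bb, Db, F); C5 is not a chord tone.
It is approached by leap up from F4 and left by step down to Bb4.
Leap in, step out, metrically accented — an appoggiatura.

Appoggiatura.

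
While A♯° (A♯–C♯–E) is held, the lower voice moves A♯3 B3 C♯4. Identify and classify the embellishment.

The harmony at that moment is A♯ diminished triad (A♯, C♯, E); B3 is not a chord tone.
It is approached by step up from A♯3 and left by step up to C♯4.
Step in, step out in the same direction — a passing tone.

B3 is a passing tone.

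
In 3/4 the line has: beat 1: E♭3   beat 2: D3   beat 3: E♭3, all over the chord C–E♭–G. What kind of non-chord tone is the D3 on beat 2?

Lower neighbor tone.

The harmony at that moment is C minor triad (C, E♭, G); D3 is not a chord tone.
It is approached by step down from E♭3 and left by step up to E♭3.
Step away and step back to the same note — a neighbor tone (lower neighbor).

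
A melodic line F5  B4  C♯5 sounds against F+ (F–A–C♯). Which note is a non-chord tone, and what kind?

B4 is an appoggiatura.

The harmony at that moment is F augmented triad (F, A, C♯); B4 is not a chord tone.
It is approached by leap down from F5 and left by step up to C♯5.
Leap in, step out — an appoggiatura.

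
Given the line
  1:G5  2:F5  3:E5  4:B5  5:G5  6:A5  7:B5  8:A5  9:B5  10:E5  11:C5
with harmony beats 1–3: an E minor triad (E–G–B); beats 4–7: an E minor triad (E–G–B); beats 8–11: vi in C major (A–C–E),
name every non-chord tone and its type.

F5 (beat 2) — passing tone; A5 (beat 6) — passing tone; B5 (beat 9) — escape tone.

The harmony at that moment is E minor triad (E, G, B); F5 is not a chord tone.
It is approached by step down from G5 and left by step down to E5.
Step in, step out in the same direction — a passing tone.
The harmony at that moment is E minor triad (E, G, B); A5 is not a chord tone.
It is approached by step up from G5 and left by step up to B5.
Step in, step out in the same direction — a passing tone.
The harmony at that moment is A minor triad (A, C, E); B5 is not a chord tone.
It is approached by step up from A5 and left by leap down to E5.
Step in, leap out — an escape tone.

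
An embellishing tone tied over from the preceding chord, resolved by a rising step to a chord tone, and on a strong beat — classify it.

Approach: by preparation — the pitch is first a chord tone, then held (tied or repeated) while the harmony changes under it. Departure: up by step. Metric position: strong.
A prepared dissonance that resolves upward by step — a retardation. (The same figure resolving downward would be a suspension.)

Retardation.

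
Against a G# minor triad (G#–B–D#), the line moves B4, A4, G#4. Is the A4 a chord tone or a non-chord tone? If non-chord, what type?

Non-chord tone — a passing tone.

The harmony at that moment is G# minor triad (G#, B, D#); A4 is not a chord tone.
It is approached by step down from B4 and left by step down to G#4.
Step in, step out in the same direction — a passing tone.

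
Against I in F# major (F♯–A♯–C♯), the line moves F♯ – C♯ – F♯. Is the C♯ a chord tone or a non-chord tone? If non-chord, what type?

Chord tone (the fifth of F# major triad).

F# major triad contains F♯, A♯, C♯; C♯ is the fifth, so it is a chord tone.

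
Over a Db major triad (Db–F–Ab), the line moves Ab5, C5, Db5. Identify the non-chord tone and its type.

The harmony at that moment is Db major triad (Db, F, Ab); C5 is not a chord tone.
It is approached by leap down from Ab5 and left by step up to Db5.
Leap in, step out — an appoggiatura.

C5 is an appoggiatura.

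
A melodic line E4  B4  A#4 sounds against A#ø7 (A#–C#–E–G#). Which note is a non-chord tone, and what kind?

B4 is an appoggiatura.

The harmony at that moment is A# half-diminished seventh chord (A#, C#, E, G#); B4 is not a chord tone.
It is approached by leap up from E4 and left by step down to A#4.
Leap in, step out — an appoggiatura.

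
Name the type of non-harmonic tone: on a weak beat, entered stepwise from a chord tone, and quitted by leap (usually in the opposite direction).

Escape tone.

Approach: by step. Departure: by leap. Metric position: weak.
Step in, leap out, from a weak position — an escape tone (échappée). (It is the mirror image of the appoggiatura, which leaps in and steps out on a strong beat.)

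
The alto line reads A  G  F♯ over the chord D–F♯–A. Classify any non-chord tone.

The harmony at that moment is D major triad (D, F♯, A); G is not a chord tone.
It is approached by step down from A and left by step down to F♯.
Step in, step out in the same direction — a passing tone.

G is a passing tone.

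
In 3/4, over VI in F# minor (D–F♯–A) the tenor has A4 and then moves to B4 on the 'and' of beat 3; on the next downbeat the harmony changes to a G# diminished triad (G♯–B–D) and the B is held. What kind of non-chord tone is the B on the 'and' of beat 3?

The harmony at that moment is D major triad (D, F♯, A); B4 is not a chord tone.
It is approached by step up from A4 and then sustained as the same pitch into the next harmony.
Arriving early and becoming a chord tone when the harmony changes — an anticipation.

Anticipation.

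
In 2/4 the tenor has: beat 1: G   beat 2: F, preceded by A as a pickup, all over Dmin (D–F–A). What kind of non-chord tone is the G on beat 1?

The harmony at that moment is D minor triad (D, F, A); G is not a chord tone.
It is approached by step down from A and left by step down to F.
Step in, step out in the same direction — a passing tone.

Passing tone.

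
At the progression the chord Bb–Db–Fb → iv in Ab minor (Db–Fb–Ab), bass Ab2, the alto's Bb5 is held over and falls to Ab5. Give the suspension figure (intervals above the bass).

At the second chord the bass is Ab2. The suspended Bb5 lies a ninth above the bass; after resolving down by step to Ab5, the interval above the bass becomes an octave.
Suspension figures are named by those two intervals: 9–8.

9–8 suspension.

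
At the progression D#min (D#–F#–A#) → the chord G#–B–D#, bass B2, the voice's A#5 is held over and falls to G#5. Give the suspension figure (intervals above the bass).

At the second chord the bass is B2. The suspended A#5 lies a seventh above the bass; after resolving down by step to G#5, the interval above the bass becomes a sixth.
Suspension figures are named by those two intervals: 7–6.

7–6 suspension.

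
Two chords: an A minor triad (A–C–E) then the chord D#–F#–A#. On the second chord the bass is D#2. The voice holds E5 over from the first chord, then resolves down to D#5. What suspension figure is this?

At the second chord the bass is D#2. The suspended E5 lies a ninth above the bass; after resolving down by step to D#5, the interval above the bass becomes an octave.
Suspension figures are named by those two intervals: 9–8.

9–8 suspension.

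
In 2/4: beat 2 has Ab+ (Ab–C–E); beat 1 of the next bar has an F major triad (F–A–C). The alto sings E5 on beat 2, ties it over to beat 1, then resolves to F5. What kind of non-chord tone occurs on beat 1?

The harmony at that moment is F major triad (F, A, C); E5 is not a chord tone.
It is held over (the same pitch as the preceding E5) and left by step up to F5.
Held over from the previous chord and resolving up by step — a retardation.

Retardation.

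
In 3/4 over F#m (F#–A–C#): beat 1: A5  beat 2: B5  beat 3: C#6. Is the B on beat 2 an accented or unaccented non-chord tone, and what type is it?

Unaccented passing tone.

The harmony at that moment is F# minor triad (F#, A, C#); B5 is not a chord tone.
It is approached by step up from A5 and left by step up to C#6.
Step in, step out in the same direction — a passing tone.
It falls on a weak beat, so it is unaccented.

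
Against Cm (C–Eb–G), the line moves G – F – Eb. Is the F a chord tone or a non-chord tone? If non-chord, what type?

Non-chord tone — a passing tone.

The harmony at that moment is C minor triad (C, Eb, G); F is not a chord tone.
It is approached by step down from G and left by step down to Eb.
Step in, step out in the same direction — a passing tone.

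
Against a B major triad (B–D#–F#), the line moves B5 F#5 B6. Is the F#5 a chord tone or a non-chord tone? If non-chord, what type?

Chord tone (the fifth of B major triad).

B major triad contains B, D#, F#; F# is the fifth, so it is a chord tone.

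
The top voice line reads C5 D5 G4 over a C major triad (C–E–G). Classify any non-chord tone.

The harmony at that moment is C major triad (C, E, G); D5 is not a chord tone.
It is approached by step up from C5 and left by leap down to G4.
Step in, leap out — an escape tone.

D5 is an escape tone.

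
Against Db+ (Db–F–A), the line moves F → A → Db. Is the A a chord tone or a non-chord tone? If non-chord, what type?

Chord tone (the fifth of Db augmented triad).

Db augmented triad contains Db, F, A; A is the fifth, so it is a chord tone.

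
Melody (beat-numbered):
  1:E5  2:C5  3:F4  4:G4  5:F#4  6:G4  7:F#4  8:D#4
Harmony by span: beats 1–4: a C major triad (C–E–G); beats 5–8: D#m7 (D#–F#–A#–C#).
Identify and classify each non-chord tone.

F4 (beat 3) — appoggiatura; G4 (beat 6) — neighbor tone.

The harmony at that moment is C major triad (C, E, G); F4 is not a chord tone.
It is approached by leap down from C5 and left by step up to G4.
Leap in, step out — an appoggiatura.
The harmony at that moment is D# minor seventh chord (D#, F#, A#, C#); G4 is not a chord tone.
It is approached by step up from F#4 and left by step down to F#4.
Step away and step back to the same note — a neighbor tone (upper neighbor).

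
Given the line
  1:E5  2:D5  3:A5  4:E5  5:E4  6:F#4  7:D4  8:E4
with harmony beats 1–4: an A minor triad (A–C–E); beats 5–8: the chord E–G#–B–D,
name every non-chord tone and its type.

D5 (beat 2) — escape tone; F#4 (beat 6) — escape tone.

The harmony at that moment is A minor triad (A, C, E); D5 is not a chord tone.
It is approached by step down from E5 and left by leap up to A5.
Step in, leap out — an escape tone.
The harmony at that moment is E dominant seventh chord (E, G#, B, D); F#4 is not a chord tone.
It is approached by step up from E4 and left by leap down to D4.
Step in, leap out — an escape tone.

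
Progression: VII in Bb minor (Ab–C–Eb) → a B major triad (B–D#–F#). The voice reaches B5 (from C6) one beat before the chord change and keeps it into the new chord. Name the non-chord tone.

The harmony at that moment is Ab major triad (Ab, C, Eb); B5 is not a chord tone.
It is approached by step down from C6 and then sustained as the same pitch into the next harmony.
Arriving early and becoming a chord tone when the harmony changes — an anticipation.

B5 is an anticipation.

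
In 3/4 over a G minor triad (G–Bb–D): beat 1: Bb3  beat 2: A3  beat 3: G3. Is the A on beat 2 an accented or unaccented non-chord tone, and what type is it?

The harmony at that moment is G minor triad (G, Bb, D); A3 is not a chord tone.
It is approached by step down from Bb3 and left by step down to G3.
Step in, step out in the same direction — a passing tone.
It falls on a weak beat, so it is unaccented.

Unaccented passing tone.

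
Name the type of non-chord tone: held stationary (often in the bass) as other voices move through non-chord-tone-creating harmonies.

Pedal tone.

Approach: none. Departure: none — a single pitch is sustained while the chords change around it, passing through harmonies that do not contain it.
No melodic motion at all; the dissonance is created entirely by the moving harmonies against the stationary note — a pedal tone (pedal point).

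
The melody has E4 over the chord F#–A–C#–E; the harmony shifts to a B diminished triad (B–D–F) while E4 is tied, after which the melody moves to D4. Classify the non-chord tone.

The harmony at that moment is B diminished triad (B, D, F); E4 is not a chord tone.
It is held over (the same pitch as the preceding E4) and left by step down to D4.
Held over from the previous chord and resolving down by step — a suspension.

E4 is a suspension.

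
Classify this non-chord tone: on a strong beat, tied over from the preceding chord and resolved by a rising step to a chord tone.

Approach: by preparation — the pitch is first a chord tone, then held (tied or repeated) while the harmony changes under it. Departure: up by step. Metric position: strong.
A prepared dissonance that resolves upward by step — a retardation. (The same figure resolving downward would be a suspension.)

Retardation.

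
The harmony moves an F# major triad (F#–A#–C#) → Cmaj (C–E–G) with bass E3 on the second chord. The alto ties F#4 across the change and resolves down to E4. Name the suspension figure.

9–8 suspension.

At the second chord the bass is E3. The suspended F#4 lies a ninth above the bass; after resolving down by step to E4, the interval above the bass becomes an octave.
Suspension figures are named by those two intervals: 9–8.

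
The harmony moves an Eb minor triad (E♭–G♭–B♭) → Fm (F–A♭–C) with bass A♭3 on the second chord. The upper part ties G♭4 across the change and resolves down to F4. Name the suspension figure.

7–6 suspension.

At the second chord the bass is A♭3. The suspended G♭4 lies a seventh above the bass; after resolving down by step to F4, the interval above the bass becomes a sixth.
Suspension figures are named by those two intervals: 7–6.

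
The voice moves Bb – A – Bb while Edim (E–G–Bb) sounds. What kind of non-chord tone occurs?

The harmony at that moment is E diminished triad (E, G, Bb); A is not a chord tone.
It is approached by step down from Bb and left by step up to Bb.
Step away and step back to the same note — a neighbor tone (lower neighbor).

A is a neighbor tone.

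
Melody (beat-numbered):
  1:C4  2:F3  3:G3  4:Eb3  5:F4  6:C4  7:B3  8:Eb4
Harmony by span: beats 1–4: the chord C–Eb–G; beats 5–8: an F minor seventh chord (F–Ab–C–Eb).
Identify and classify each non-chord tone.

F3 (beat 2) — appoggiatura; B3 (beat 7) — escape tone.

The harmony at that moment is C minor triad (C, Eb, G); F3 is not a chord tone.
It is approached by leap down from C4 and left by step up to G3.
Leap in, step out — an appoggiatura.
The harmony at that moment is F minor seventh chord (F, Ab, C, Eb); B3 is not a chord tone.
It is approached by step down from C4 and left by leap up to Eb4.
Step in, leap out — an escape tone.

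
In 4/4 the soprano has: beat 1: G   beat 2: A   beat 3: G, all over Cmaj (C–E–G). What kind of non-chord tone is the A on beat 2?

Upper neighbor tone.

The harmony at that moment is C major triad (C, E, G); A is not a chord tone.
It is approached by step up from G and left by step down to G.
Step away and step back to the same note — a neighbor tone (upper neighbor).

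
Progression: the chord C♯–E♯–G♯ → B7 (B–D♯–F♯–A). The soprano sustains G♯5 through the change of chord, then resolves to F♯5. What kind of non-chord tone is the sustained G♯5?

G♯5 is a suspension.

The harmony at that moment is B dominant seventh chord (B, D♯, F♯, A); G♯5 is not a chord tone.
It is held over (the same pitch as the preceding G♯5) and left by step down to F♯5.
Held over from the previous chord and resolving down by step — a suspension.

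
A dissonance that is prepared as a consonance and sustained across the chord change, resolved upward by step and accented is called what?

Approach: by preparation — the pitch is first a chord tone, then held (tied or repeated) while the harmony changes under it. Departure: up by step. Metric position: strong.
A prepared dissonance that resolves upward by step — a retardation. (The same figure resolving downward would be a suspension.)

Retardation.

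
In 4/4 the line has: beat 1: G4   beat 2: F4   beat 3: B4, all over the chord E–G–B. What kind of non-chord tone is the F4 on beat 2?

Escape tone.

The harmony at that moment is E minor triad (E, G, B); F4 is not a chord tone.
It is approached by step down from G4 and left by leap up to B4.
Step in, leap out, on a weak beat — an escape tone.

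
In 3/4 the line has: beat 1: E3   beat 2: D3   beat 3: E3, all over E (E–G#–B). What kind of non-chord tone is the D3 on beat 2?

The harmony at that moment is E major triad (E, G#, B); D3 is not a chord tone.
It is approached by step down from E3 and left by step up to E3.
Step away and step back to the same note — a neighbor tone (lower neighbor).

Lower neighbor tone.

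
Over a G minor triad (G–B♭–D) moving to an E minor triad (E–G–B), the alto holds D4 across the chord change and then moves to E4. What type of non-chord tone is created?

D4 is a retardation.

The harmony at that moment is E minor triad (E, G, B); D4 is not a chord tone.
It is held over (the same pitch as the preceding D4) and left by step up to E4.
Held over from the previous chord and resolving up by step — a retardation.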